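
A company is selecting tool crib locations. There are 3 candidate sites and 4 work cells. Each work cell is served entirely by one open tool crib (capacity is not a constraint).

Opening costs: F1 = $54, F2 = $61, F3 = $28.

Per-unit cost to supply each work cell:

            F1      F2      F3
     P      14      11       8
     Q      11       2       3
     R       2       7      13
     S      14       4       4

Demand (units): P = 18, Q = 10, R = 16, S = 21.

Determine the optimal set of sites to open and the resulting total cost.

Open F1 and F3; minimum total cost 372.

For any fixed open set, each work cell goes to its cheapest open site; total = fixed + service.
{F1, F3}: P→F3 8·18=144, Q→F3 3·10=30, R→F1 2·16=32, S→F3 4·21=84. Service 290; fixed 82; total 372.
{F1, F2, F3}: P→F3 8·18=144, Q→F2 2·10=20, R→F1 2·16=32, S→F2 4·21=84. Service 280; fixed 143; total 423.
{F1, F2}: P→F2 11·18=198, Q→F2 2·10=20, R→F1 2·16=32, S→F2 4·21=84. Service 334; fixed 115; total 449.
{F3}: P→F3 8·18=144, Q→F3 3·10=30, R→F3 13·16=208, S→F3 4·21=84. Service 466; fixed 28; total 494.
(All 7 nonempty subsets were checked; F1 and F3 is lowest.)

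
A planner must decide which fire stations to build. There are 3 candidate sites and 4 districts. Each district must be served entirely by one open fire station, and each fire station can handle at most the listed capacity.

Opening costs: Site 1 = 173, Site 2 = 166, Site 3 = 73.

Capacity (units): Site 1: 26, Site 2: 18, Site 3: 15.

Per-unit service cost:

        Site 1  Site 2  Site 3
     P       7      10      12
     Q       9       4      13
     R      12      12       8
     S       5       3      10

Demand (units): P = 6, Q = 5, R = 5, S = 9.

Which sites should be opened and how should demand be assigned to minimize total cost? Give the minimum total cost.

Minimum total cost: 365

Open {Site 1}: P→Site 1 7·6=42, Q→Site 1 9·5=45, R→Site 1 12·5=60, S→Site 1 5·9=45.
Loads: Site 1 carries 25/26. Service 192; fixed 173; total 365.
Next best feasible plan costs 398.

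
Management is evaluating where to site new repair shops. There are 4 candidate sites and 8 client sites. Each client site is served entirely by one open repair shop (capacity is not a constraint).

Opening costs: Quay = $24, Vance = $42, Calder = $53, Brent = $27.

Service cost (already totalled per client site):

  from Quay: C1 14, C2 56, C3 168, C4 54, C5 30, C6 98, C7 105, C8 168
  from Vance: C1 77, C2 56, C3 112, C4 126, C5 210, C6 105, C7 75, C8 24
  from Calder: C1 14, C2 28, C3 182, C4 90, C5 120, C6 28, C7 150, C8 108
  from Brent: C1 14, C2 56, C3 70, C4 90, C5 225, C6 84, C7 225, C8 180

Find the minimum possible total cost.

Minimum total cost: 469

For any fixed open set, each client site goes to its cheapest open site; total = fixed + service.
{Quay, Vance, Calder, Brent}: C1→Quay 14, C2→Calder 28, C3→Brent 70, C4→Quay 54, C5→Quay 30, C6→Calder 28, C7→Vance 75, C8→Vance 24. Service 323; fixed 146; total 469.
{Quay, Vance, Calder}: C1→Quay 14, C2→Calder 28, C3→Vance 112, C4→Quay 54, C5→Quay 30, C6→Calder 28, C7→Vance 75, C8→Vance 24. Service 365; fixed 119; total 484.
{Quay, Vance, Brent}: C1→Quay 14, C2→Quay 56, C3→Brent 70, C4→Quay 54, C5→Quay 30, C6→Brent 84, C7→Vance 75, C8→Vance 24. Service 407; fixed 93; total 500.
{Quay}: C1→Quay 14, C2→Quay 56, C3→Quay 168, C4→Quay 54, C5→Quay 30, C6→Quay 98, C7→Quay 105, C8→Quay 168. Service 693; fixed 24; total 717.
(All 15 nonempty subsets were checked; Quay, Vance, Calder and Brent is lowest.)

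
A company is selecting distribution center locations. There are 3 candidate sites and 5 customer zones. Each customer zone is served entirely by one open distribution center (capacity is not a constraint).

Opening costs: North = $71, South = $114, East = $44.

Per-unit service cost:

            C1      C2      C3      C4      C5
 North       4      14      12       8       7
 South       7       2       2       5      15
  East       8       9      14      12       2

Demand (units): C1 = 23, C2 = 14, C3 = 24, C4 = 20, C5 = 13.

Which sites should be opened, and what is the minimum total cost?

For any fixed open set, each customer zone goes to its cheapest open site; total = fixed + service.
{South, East}: C1→South 7·23=161, C2→South 2·14=28, C3→South 2·24=48, C4→South 5·20=100, C5→East 2·13=26. Service 363; fixed 158; total 521.
{North, South, East}: service 294 + fixed 229 = 523
{North, South}: C1→North 4·23=92, C2→South 2·14=28, C3→South 2·24=48, C4→South 5·20=100, C5→North 7·13=91. Service 359; fixed 185; total 544.
{East}: C1→East 8·23=184, C2→East 9·14=126, C3→East 14·24=336, C4→East 12·20=240, C5→East 2·13=26. Service 912; fixed 44; total 956.
No other subset beats 521.

Open South and East; minimum total cost 521.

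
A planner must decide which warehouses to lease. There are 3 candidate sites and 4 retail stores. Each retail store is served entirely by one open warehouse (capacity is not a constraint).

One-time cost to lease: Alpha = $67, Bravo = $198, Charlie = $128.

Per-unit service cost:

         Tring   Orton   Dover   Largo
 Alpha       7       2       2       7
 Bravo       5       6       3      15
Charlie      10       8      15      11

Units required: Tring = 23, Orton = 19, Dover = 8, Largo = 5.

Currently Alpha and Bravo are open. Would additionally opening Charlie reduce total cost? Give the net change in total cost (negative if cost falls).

Current service cost with {Alpha, Bravo}: 204.
Adding Charlie: each retail store re-picks its cheapest; new service cost 204, saving 0.
Extra fixed cost: 128. Net change = 128 − 0 = 128.
(Totals: 469 → 597.)

No — net change +128 (cost rises by 128).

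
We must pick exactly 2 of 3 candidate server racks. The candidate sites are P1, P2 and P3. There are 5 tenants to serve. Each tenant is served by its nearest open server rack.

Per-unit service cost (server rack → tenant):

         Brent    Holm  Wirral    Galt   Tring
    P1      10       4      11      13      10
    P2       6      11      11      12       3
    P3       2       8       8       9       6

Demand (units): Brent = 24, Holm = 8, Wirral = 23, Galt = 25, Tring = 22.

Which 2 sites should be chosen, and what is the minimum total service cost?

Choose P2 and P3; total service cost 587.

With exactly 2 open, each tenant uses its cheapest among the chosen.
{P2, P3}: Brent→P3 2·24=48, Holm→P3 8·8=64, Wirral→P3 8·23=184, Galt→P3 9·25=225, Tring→P2 3·22=66. Service cost 587.
{P1, P3}: service cost 621
{P1, P2}: service cost 795
Among all 3 size-2 choices, {P2, P3} is lowest.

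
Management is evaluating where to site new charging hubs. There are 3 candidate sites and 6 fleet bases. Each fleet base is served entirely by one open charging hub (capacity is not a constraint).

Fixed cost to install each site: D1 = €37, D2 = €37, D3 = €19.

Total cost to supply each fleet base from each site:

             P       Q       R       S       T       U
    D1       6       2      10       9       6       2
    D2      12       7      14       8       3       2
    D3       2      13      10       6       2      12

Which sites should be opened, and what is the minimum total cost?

For any fixed open set, each fleet base goes to its cheapest open site; total = fixed + service.
{D3}: P→D3 2, Q→D3 13, R→D3 10, S→D3 6, T→D3 2, U→D3 12. Service 45; fixed 19; total 64.
{D1}: P→D1 6, Q→D1 2, R→D1 10, S→D1 9, T→D1 6, U→D1 2. Service 35; fixed 37; total 72.
{D1, D3}: P→D3 2, Q→D1 2, R→D1 10, S→D3 6, T→D3 2, U→D1 2. Service 24; fixed 56; total 80.
{D1, D2, D3}: service 24 + fixed 93 = 117
(All 7 nonempty subsets were checked; D3 only is lowest.)

Open D3 only; minimum total cost 64.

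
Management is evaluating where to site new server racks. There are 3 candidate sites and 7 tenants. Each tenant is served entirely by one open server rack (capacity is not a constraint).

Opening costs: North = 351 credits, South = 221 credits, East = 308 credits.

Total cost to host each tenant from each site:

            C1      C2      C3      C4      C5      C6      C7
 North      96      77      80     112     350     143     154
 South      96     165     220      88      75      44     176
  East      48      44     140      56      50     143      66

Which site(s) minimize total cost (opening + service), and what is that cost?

For any fixed open set, each tenant goes to its cheapest open site; total = fixed + service.
{East}: C1→East 48, C2→East 44, C3→East 140, C4→East 56, C5→East 50, C6→East 143, C7→East 66. Service 547; fixed 308; total 855.
{South, East}: C1→East 48, C2→East 44, C3→East 140, C4→East 56, C5→East 50, C6→South 44, C7→East 66. Service 448; fixed 529; total 977.
{South}: service 864 + fixed 221 = 1085
{North, South, East}: service 388 + fixed 880 = 1268
No other subset beats 855.

Open East only; minimum total cost 855.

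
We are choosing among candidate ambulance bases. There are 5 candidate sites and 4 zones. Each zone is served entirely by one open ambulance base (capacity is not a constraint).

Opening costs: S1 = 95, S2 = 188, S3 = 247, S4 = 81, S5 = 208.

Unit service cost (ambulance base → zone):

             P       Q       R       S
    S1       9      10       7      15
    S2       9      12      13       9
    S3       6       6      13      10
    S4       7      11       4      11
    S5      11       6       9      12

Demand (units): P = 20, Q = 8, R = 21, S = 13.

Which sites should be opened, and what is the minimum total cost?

For any fixed open set, each zone goes to its cheapest open site; total = fixed + service.
{S4}: P→S4 7·20=140, Q→S4 11·8=88, R→S4 4·21=84, S→S4 11·13=143. Service 455; fixed 81; total 536.
{S1, S4}: service 447 + fixed 176 = 623
{S1}: service 602 + fixed 95 = 697
{S1, S2, S3, S4, S5}: service 369 + fixed 819 = 1188
No other subset beats 536.

Open S4 only; minimum total cost 536.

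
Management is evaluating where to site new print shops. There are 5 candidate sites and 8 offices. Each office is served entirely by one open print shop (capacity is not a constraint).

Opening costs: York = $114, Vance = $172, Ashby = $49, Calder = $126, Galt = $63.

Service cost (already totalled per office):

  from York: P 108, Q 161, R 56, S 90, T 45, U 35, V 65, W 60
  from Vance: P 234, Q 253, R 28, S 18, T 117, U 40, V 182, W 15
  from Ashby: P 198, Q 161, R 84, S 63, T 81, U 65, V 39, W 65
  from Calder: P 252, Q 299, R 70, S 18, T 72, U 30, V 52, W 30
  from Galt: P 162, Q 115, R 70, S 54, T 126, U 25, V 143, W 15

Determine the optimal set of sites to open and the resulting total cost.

Open York and Galt; minimum total cost 660.

For any fixed open set, each office goes to its cheapest open site; total = fixed + service.
{York, Galt}: P→York 108, Q→Galt 115, R→York 56, S→Galt 54, T→York 45, U→Galt 25, V→York 65, W→Galt 15. Service 483; fixed 177; total 660.
{Ashby, Galt}: service 561 + fixed 112 = 673
{York, Ashby, Galt}: service 457 + fixed 226 = 683
{York, Vance, Ashby, Calder, Galt}: service 393 + fixed 524 = 917
No other subset beats 660.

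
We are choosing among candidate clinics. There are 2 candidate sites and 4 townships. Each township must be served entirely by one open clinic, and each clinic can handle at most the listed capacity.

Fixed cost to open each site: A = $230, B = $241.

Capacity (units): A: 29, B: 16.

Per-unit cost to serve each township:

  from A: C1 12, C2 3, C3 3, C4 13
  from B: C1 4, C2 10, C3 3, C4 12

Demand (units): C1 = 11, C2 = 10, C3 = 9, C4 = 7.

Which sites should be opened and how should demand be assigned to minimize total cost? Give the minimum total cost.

Minimum total cost: 663

Open {A, B}: C1→B 4·11=44, C2→A 3·10=30, C3→A 3·9=27, C4→A 13·7=91.
Loads: A carries 26/29, B carries 11/16. Service 192; fixed 471; total 663.
Next best feasible plan costs 744.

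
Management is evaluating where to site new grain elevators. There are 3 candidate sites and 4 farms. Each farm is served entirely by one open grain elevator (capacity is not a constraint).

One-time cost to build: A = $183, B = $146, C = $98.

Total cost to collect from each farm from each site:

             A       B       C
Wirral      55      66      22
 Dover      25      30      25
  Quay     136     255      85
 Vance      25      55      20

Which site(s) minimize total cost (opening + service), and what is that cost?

For any fixed open set, each farm goes to its cheapest open site; total = fixed + service.
{C}: Wirral→C 22, Dover→C 25, Quay→C 85, Vance→C 20. Service 152; fixed 98; total 250.
{B, C}: Wirral→C 22, Dover→C 25, Quay→C 85, Vance→C 20. Service 152; fixed 244; total 396.
{A}: Wirral→A 55, Dover→A 25, Quay→A 136, Vance→A 25. Service 241; fixed 183; total 424.
{A, B, C}: Wirral→C 22, Dover→A 25, Quay→C 85, Vance→C 20. Service 152; fixed 427; total 579.
No other subset beats 250.

Open C only; minimum total cost 250.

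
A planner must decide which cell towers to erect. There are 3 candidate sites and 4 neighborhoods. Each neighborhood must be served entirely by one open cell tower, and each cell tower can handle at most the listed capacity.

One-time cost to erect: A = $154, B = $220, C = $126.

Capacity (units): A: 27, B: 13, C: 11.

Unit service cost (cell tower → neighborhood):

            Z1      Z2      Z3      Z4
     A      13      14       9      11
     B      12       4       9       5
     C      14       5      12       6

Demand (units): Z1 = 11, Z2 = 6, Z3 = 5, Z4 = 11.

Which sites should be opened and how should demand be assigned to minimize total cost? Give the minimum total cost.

Open {A, C}: Z1→A 13·11=143, Z2→A 14·6=84, Z3→A 9·5=45, Z4→C 6·11=66.
Loads: A carries 22/27, C carries 11/11. Service 338; fixed 280; total 618.
Next best feasible plan costs 619.

Minimum total cost: 618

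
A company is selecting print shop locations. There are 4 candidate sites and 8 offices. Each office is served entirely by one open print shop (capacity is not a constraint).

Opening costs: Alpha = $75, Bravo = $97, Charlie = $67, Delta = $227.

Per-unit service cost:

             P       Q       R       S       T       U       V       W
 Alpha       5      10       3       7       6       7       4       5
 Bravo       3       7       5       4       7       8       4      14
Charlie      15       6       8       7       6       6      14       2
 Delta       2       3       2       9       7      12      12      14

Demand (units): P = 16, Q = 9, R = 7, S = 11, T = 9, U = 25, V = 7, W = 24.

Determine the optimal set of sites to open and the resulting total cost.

Open Bravo and Charlie; minimum total cost 625.

For any fixed open set, each office goes to its cheapest open site; total = fixed + service.
{Bravo, Charlie}: P→Bravo 3·16=48, Q→Charlie 6·9=54, R→Bravo 5·7=35, S→Bravo 4·11=44, T→Charlie 6·9=54, U→Charlie 6·25=150, V→Bravo 4·7=28, W→Charlie 2·24=48. Service 461; fixed 164; total 625.
{Alpha, Charlie}: service 512 + fixed 142 = 654
{Alpha, Bravo, Charlie}: service 447 + fixed 239 = 686
{Alpha, Bravo, Charlie, Delta}: P→Delta 2·16=32, Q→Delta 3·9=27, R→Delta 2·7=14, S→Bravo 4·11=44, T→Alpha 6·9=54, U→Charlie 6·25=150, V→Alpha 4·7=28, W→Charlie 2·24=48. Service 397; fixed 466; total 863.
(All 15 nonempty subsets were checked; Bravo and Charlie is lowest.)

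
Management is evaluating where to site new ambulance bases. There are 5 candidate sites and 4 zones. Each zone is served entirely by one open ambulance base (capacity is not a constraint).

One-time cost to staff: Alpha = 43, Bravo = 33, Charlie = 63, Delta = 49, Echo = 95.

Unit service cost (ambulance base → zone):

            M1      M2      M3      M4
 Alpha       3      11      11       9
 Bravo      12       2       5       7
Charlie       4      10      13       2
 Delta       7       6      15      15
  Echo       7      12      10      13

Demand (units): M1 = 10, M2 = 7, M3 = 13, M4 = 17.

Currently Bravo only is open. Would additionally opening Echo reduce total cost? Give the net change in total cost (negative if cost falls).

Current service cost with {Bravo}: 318.
Adding Echo: each zone re-picks its cheapest; new service cost 268, saving 50.
Extra fixed cost: 95. Net change = 95 − 50 = 45.
(Totals: 351 → 396.)

No — net change +45 (cost rises by 45).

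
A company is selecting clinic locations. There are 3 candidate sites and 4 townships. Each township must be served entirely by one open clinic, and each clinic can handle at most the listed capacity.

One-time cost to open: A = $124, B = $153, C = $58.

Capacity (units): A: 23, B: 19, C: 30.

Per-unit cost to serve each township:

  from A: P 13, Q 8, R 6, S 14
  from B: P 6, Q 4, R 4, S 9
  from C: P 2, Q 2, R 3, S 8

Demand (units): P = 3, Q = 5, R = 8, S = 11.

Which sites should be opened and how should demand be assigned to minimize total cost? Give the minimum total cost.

Open {C}: P→C 2·3=6, Q→C 2·5=10, R→C 3·8=24, S→C 8·11=88.
Loads: C carries 27/30. Service 128; fixed 58; total 186.
Next best feasible plan costs 310.

Minimum total cost: 186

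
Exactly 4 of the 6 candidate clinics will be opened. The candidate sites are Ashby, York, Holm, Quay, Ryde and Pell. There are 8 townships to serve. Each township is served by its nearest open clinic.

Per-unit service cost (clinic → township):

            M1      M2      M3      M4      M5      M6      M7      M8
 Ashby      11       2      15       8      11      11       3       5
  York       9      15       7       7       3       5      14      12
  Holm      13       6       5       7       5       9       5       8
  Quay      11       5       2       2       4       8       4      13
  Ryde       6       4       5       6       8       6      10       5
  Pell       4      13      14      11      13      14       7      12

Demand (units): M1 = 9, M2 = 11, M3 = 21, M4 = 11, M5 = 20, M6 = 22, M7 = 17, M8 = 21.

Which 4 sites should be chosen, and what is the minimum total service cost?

Choose Ashby, York, Quay and Pell; total service cost 448.

With exactly 4 open, each township uses its cheapest among the chosen.
{Ashby, York, Quay, Pell}: M1→Pell 4·9=36, M2→Ashby 2·11=22, M3→Quay 2·21=42, M4→Quay 2·11=22, M5→York 3·20=60, M6→York 5·22=110, M7→Ashby 3·17=51, M8→Ashby 5·21=105. Service cost 448.
{Ashby, York, Quay, Ryde}: service cost 466
{York, Quay, Ryde, Pell}: service cost 487
Among all 15 size-4 choices, {Ashby, York, Quay, Pell} is lowest.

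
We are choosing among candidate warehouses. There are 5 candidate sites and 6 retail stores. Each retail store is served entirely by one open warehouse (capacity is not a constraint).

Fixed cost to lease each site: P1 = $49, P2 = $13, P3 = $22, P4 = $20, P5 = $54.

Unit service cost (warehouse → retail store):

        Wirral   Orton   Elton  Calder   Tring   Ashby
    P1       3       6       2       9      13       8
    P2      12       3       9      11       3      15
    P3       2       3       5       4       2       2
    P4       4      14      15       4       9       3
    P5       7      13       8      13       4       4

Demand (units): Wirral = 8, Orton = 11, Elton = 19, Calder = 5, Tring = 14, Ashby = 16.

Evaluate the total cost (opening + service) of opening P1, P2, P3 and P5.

Each retail store is assigned to its cheapest site among the open ones.
{P1, P2, P3, P5}: Wirral→P3 2·8=16, Orton→P2 3·11=33, Elton→P1 2·19=38, Calder→P3 4·5=20, Tring→P3 2·14=28, Ashby→P3 2·16=32. Service 167; fixed 138; total 305.

Total cost: 305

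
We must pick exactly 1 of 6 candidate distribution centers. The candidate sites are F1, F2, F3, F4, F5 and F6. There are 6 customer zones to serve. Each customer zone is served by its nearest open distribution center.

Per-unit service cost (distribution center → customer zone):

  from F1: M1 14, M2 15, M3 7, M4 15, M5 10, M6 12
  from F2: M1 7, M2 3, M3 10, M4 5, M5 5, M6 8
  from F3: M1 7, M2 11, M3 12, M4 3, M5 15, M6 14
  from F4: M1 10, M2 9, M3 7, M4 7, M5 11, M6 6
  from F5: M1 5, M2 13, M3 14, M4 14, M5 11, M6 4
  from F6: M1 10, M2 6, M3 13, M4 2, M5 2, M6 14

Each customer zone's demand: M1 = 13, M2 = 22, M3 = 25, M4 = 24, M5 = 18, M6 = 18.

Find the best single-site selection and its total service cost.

Choose F2 only; total service cost 761.

With exactly 1 open, each customer zone uses its cheapest among the chosen.
{F2}: M1→F2 7·13=91, M2→F2 3·22=66, M3→F2 10·25=250, M4→F2 5·24=120, M5→F2 5·18=90, M6→F2 8·18=144. Service cost 761.
{F6}: service cost 923
{F4}: service cost 977
Among all 6 size-1 choices, {F2} is lowest.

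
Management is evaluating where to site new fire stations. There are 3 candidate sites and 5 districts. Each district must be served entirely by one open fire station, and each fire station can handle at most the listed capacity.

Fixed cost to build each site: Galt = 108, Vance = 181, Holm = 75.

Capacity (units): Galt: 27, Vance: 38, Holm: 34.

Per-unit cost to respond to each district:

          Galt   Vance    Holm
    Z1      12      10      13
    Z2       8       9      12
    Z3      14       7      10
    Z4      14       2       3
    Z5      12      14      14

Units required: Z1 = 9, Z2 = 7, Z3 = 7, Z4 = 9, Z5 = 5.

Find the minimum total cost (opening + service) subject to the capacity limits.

Minimum total cost: 471

Open {Vance}: Z1→Vance 10·9=90, Z2→Vance 9·7=63, Z3→Vance 7·7=49, Z4→Vance 2·9=18, Z5→Vance 14·5=70.
Loads: Vance carries 37/38. Service 290; fixed 181; total 471.
Next best feasible plan costs 504.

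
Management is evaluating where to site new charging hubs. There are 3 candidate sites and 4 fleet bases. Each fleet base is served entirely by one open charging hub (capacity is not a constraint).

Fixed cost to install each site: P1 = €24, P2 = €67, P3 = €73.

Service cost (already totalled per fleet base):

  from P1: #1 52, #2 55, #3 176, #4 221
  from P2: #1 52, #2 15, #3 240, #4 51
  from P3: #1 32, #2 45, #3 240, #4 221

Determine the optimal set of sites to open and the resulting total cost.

For any fixed open set, each fleet base goes to its cheapest open site; total = fixed + service.
{P1, P2}: #1→P1 52, #2→P2 15, #3→P1 176, #4→P2 51. Service 294; fixed 91; total 385.
{P2}: #1→P2 52, #2→P2 15, #3→P2 240, #4→P2 51. Service 358; fixed 67; total 425.
{P1, P2, P3}: service 274 + fixed 164 = 438
{P1}: service 504 + fixed 24 = 528
No other subset beats 385.

Open P1 and P2; minimum total cost 385.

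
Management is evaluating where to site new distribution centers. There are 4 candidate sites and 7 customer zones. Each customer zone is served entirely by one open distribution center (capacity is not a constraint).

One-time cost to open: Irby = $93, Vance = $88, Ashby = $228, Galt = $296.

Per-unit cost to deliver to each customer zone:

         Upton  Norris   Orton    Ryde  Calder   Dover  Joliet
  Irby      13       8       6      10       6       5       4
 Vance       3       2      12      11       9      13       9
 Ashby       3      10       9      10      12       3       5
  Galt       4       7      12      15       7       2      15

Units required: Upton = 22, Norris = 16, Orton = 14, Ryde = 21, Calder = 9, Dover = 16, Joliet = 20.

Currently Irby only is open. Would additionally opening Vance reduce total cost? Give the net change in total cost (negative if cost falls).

Yes — net change −228 (cost falls by 228).

Current service cost with {Irby}: 922.
Adding Vance: each customer zone re-picks its cheapest; new service cost 606, saving 316.
Extra fixed cost: 88. Net change = 88 − 316 = -228.
(Totals: 1015 → 787.)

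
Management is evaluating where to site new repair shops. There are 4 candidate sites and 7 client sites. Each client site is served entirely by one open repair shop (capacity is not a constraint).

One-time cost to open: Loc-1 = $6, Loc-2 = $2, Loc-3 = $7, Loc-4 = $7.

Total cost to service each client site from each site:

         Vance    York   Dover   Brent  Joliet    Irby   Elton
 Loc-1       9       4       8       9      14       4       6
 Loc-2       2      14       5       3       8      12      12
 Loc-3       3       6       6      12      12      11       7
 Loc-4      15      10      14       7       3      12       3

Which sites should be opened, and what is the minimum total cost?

For any fixed open set, each client site goes to its cheapest open site; total = fixed + service.
{Loc-1, Loc-2, Loc-4}: Vance→Loc-2 2, York→Loc-1 4, Dover→Loc-2 5, Brent→Loc-2 3, Joliet→Loc-4 3, Irby→Loc-1 4, Elton→Loc-4 3. Service 24; fixed 15; total 39.
{Loc-1, Loc-2}: service 32 + fixed 8 = 40
{Loc-1, Loc-2, Loc-3, Loc-4}: service 24 + fixed 22 = 46
{Loc-2}: Vance→Loc-2 2, York→Loc-2 14, Dover→Loc-2 5, Brent→Loc-2 3, Joliet→Loc-2 8, Irby→Loc-2 12, Elton→Loc-2 12. Service 56; fixed 2; total 58.
(All 15 nonempty subsets were checked; Loc-1, Loc-2 and Loc-4 is lowest.)

Open Loc-1, Loc-2 and Loc-4; minimum total cost 39.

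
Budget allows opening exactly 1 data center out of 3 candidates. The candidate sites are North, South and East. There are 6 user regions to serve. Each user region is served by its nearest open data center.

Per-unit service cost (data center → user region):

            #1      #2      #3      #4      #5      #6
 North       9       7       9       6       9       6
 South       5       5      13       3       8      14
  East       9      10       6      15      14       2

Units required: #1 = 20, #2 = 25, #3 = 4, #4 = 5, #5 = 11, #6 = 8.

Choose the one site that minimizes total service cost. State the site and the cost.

Choose South only; total service cost 492.

With exactly 1 open, each user region uses its cheapest among the chosen.
{South}: #1→South 5·20=100, #2→South 5·25=125, #3→South 13·4=52, #4→South 3·5=15, #5→South 8·11=88, #6→South 14·8=112. Service cost 492.
{North}: service cost 568
{East}: service cost 699
Among all 3 size-1 choices, {South} is lowest.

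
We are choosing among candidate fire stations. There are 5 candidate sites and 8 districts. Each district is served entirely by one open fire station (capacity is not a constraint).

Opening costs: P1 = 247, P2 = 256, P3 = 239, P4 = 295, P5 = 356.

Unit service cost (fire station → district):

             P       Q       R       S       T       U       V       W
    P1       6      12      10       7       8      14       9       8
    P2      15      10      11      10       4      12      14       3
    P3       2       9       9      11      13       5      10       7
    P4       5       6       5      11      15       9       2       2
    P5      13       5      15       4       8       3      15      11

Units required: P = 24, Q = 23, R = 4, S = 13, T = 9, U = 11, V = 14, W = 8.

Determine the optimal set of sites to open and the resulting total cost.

For any fixed open set, each district goes to its cheapest open site; total = fixed + service.
{P4}: P→P4 5·24=120, Q→P4 6·23=138, R→P4 5·4=20, S→P4 11·13=143, T→P4 15·9=135, U→P4 9·11=99, V→P4 2·14=28, W→P4 2·8=16. Service 699; fixed 295; total 994.
{P3}: service 802 + fixed 239 = 1041
{P3, P4}: service 565 + fixed 534 = 1099
{P1, P2, P3, P4, P5}: P→P3 2·24=48, Q→P5 5·23=115, R→P4 5·4=20, S→P5 4·13=52, T→P2 4·9=36, U→P5 3·11=33, V→P4 2·14=28, W→P4 2·8=16. Service 348; fixed 1393; total 1741.
No other subset beats 994.

Open P4 only; minimum total cost 994.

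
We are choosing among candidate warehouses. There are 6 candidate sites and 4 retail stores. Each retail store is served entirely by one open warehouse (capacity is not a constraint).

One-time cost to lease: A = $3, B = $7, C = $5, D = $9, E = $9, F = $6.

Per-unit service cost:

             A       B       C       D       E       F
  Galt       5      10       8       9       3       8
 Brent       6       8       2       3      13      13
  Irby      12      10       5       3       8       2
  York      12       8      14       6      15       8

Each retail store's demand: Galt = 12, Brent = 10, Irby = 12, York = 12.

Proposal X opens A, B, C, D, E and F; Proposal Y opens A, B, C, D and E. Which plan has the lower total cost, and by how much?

Proposal X is cheaper by 6.

Proposal X: {A, B, C, D, E, F}: Galt→E 3·12=36, Brent→C 2·10=20, Irby→F 2·12=24, York→D 6·12=72. Service 152; fixed 39; total 191.
Proposal Y: {A, B, C, D, E}: Galt→E 3·12=36, Brent→C 2·10=20, Irby→D 3·12=36, York→D 6·12=72. Service 164; fixed 33; total 197.
Difference: |191 − 197| = 6.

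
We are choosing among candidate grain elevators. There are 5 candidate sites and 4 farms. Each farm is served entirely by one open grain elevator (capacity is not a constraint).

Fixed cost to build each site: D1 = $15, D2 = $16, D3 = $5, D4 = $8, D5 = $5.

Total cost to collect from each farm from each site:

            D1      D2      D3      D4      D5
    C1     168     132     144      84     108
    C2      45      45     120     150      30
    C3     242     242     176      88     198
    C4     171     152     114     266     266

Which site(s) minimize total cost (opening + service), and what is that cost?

Open D3, D4 and D5; minimum total cost 334.

For any fixed open set, each farm goes to its cheapest open site; total = fixed + service.
{D3, D4, D5}: C1→D4 84, C2→D5 30, C3→D4 88, C4→D3 114. Service 316; fixed 18; total 334.
{D1, D3, D4, D5}: service 316 + fixed 33 = 349
{D2, D3, D4, D5}: service 316 + fixed 34 = 350
{D1, D2, D3, D4, D5}: service 316 + fixed 49 = 365
No other subset beats 334.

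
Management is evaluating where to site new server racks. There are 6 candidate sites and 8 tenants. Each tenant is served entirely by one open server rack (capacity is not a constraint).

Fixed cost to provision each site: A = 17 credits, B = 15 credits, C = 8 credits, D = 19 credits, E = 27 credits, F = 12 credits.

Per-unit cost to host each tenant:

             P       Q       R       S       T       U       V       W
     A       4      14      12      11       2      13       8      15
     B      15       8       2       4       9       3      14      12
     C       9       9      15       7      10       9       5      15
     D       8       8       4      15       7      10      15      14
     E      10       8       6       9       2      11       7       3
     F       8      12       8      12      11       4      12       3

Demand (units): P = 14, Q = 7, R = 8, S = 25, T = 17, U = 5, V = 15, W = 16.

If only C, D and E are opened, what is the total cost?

Total cost: 631

Each tenant is assigned to its cheapest site among the open ones.
{C, D, E}: P→D 8·14=112, Q→D 8·7=56, R→D 4·8=32, S→C 7·25=175, T→E 2·17=34, U→C 9·5=45, V→C 5·15=75, W→E 3·16=48. Service 577; fixed 54; total 631.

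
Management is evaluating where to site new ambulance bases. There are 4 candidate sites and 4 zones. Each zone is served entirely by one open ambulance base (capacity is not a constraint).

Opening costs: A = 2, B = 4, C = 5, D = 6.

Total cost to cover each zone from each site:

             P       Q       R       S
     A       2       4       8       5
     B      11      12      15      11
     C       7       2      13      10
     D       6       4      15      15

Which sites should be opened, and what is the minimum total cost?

For any fixed open set, each zone goes to its cheapest open site; total = fixed + service.
{A}: P→A 2, Q→A 4, R→A 8, S→A 5. Service 19; fixed 2; total 21.
{A, C}: service 17 + fixed 7 = 24
{A, B}: P→A 2, Q→A 4, R→A 8, S→A 5. Service 19; fixed 6; total 25.
{A, B, C, D}: service 17 + fixed 17 = 34
No other subset beats 21.

Open A only; minimum total cost 21.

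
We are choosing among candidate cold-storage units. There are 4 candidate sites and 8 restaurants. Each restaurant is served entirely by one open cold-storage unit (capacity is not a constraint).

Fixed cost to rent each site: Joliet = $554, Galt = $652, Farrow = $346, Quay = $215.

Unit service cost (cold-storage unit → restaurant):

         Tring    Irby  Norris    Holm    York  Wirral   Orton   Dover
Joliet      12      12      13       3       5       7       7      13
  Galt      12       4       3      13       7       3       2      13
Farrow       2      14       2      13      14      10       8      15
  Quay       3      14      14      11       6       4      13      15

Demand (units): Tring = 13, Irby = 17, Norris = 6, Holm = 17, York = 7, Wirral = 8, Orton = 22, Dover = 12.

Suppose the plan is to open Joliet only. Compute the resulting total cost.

Total cost: 1444

Each restaurant is assigned to its cheapest site among the open ones.
{Joliet}: Tring→Joliet 12·13=156, Irby→Joliet 12·17=204, Norris→Joliet 13·6=78, Holm→Joliet 3·17=51, York→Joliet 5·7=35, Wirral→Joliet 7·8=56, Orton→Joliet 7·22=154, Dover→Joliet 13·12=156. Service 890; fixed 554; total 1444.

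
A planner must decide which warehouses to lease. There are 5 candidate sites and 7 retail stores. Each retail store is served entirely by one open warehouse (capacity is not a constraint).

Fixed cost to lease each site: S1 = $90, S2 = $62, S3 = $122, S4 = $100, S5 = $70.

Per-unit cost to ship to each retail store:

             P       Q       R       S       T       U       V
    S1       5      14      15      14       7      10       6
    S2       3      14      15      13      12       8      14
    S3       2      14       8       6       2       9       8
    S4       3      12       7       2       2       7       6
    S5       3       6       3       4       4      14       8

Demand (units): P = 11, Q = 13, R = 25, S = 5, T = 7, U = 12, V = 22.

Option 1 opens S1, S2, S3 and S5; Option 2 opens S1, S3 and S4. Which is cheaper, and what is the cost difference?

Option 1: {S1, S2, S3, S5}: P→S3 2·11=22, Q→S5 6·13=78, R→S5 3·25=75, S→S5 4·5=20, T→S3 2·7=14, U→S2 8·12=96, V→S1 6·22=132. Service 437; fixed 344; total 781.
Option 2: {S1, S3, S4}: P→S3 2·11=22, Q→S4 12·13=156, R→S4 7·25=175, S→S4 2·5=10, T→S3 2·7=14, U→S4 7·12=84, V→S1 6·22=132. Service 593; fixed 312; total 905.
Difference: |781 − 905| = 124.

Option 1 is cheaper by 124.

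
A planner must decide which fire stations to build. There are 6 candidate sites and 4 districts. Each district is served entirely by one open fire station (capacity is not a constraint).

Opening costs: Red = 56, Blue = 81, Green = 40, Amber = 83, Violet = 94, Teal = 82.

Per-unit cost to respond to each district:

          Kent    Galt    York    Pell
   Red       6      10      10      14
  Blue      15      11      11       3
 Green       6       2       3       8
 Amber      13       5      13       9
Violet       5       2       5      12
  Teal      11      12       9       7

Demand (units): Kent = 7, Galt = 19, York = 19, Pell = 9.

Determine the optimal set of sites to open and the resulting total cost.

For any fixed open set, each district goes to its cheapest open site; total = fixed + service.
{Green}: Kent→Green 6·7=42, Galt→Green 2·19=38, York→Green 3·19=57, Pell→Green 8·9=72. Service 209; fixed 40; total 249.
{Blue, Green}: service 164 + fixed 121 = 285
{Red, Green}: service 209 + fixed 96 = 305
{Red, Blue, Green, Amber, Violet, Teal}: service 157 + fixed 436 = 593
No other subset beats 249.

Open Green only; minimum total cost 249.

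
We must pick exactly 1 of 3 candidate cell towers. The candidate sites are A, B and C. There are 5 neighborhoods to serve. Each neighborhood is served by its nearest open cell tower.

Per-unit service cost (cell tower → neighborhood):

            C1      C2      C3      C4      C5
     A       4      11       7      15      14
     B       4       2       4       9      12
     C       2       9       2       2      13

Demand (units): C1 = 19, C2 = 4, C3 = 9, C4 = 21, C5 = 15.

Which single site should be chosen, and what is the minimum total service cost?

Choose C only; total service cost 329.

With exactly 1 open, each neighborhood uses its cheapest among the chosen.
{C}: C1→C 2·19=38, C2→C 9·4=36, C3→C 2·9=18, C4→C 2·21=42, C5→C 13·15=195. Service cost 329.
{B}: service cost 489
{A}: service cost 708
Among all 3 size-1 choices, {C} is lowest.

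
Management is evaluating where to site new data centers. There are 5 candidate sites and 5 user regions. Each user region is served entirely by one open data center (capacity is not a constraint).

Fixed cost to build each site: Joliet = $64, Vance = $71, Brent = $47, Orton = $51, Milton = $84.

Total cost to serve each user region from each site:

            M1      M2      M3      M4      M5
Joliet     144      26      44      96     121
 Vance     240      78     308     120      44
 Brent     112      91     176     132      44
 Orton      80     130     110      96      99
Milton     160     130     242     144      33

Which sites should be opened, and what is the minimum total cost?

For any fixed open set, each user region goes to its cheapest open site; total = fixed + service.
{Joliet, Brent}: M1→Brent 112, M2→Joliet 26, M3→Joliet 44, M4→Joliet 96, M5→Brent 44. Service 322; fixed 111; total 433.
{Joliet, Brent, Orton}: M1→Orton 80, M2→Joliet 26, M3→Joliet 44, M4→Joliet 96, M5→Brent 44. Service 290; fixed 162; total 452.
{Joliet, Orton}: M1→Orton 80, M2→Joliet 26, M3→Joliet 44, M4→Joliet 96, M5→Orton 99. Service 345; fixed 115; total 460.
{Joliet, Vance, Brent, Orton, Milton}: service 279 + fixed 317 = 596
No other subset beats 433.

Open Joliet and Brent; minimum total cost 433.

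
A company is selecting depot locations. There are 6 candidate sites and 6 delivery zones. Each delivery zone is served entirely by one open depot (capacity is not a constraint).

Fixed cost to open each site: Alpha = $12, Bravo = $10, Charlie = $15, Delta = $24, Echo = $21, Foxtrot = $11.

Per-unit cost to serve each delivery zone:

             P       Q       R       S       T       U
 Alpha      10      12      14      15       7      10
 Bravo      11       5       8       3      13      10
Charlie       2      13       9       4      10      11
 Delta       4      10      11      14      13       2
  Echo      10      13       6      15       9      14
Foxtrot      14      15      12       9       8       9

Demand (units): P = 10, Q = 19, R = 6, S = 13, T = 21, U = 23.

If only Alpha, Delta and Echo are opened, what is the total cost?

Each delivery zone is assigned to its cheapest site among the open ones.
{Alpha, Delta, Echo}: P→Delta 4·10=40, Q→Delta 10·19=190, R→Echo 6·6=36, S→Delta 14·13=182, T→Alpha 7·21=147, U→Delta 2·23=46. Service 641; fixed 57; total 698.

Total cost: 698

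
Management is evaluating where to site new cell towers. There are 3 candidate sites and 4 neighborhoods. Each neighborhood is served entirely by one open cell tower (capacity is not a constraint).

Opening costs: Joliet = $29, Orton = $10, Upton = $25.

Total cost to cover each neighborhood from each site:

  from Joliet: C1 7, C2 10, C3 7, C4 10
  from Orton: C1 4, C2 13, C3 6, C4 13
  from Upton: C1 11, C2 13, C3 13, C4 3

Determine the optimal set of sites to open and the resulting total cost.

Open Orton only; minimum total cost 46.

For any fixed open set, each neighborhood goes to its cheapest open site; total = fixed + service.
{Orton}: C1→Orton 4, C2→Orton 13, C3→Orton 6, C4→Orton 13. Service 36; fixed 10; total 46.
{Orton, Upton}: service 26 + fixed 35 = 61
{Joliet}: service 34 + fixed 29 = 63
{Joliet, Orton, Upton}: C1→Orton 4, C2→Joliet 10, C3→Orton 6, C4→Upton 3. Service 23; fixed 64; total 87.
No other subset beats 46.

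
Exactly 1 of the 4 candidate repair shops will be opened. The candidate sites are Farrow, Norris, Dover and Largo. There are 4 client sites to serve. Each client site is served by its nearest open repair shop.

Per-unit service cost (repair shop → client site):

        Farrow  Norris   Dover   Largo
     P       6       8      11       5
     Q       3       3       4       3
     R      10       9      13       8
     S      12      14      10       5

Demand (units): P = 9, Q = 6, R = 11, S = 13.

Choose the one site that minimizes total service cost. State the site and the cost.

With exactly 1 open, each client site uses its cheapest among the chosen.
{Largo}: P→Largo 5·9=45, Q→Largo 3·6=18, R→Largo 8·11=88, S→Largo 5·13=65. Service cost 216.
{Farrow}: service cost 338
{Norris}: service cost 371
Among all 4 size-1 choices, {Largo} is lowest.

Choose Largo only; total service cost 216.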